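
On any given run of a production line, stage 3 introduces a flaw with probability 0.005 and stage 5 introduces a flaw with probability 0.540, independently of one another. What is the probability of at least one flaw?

0.5423

P(none) = (1 − 0.005) × (1 − 0.540) = 0.995 × 0.460 = 0.4577
P(at least one) = 1 − 0.4577 = 0.5423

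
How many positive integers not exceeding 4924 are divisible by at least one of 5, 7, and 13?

1806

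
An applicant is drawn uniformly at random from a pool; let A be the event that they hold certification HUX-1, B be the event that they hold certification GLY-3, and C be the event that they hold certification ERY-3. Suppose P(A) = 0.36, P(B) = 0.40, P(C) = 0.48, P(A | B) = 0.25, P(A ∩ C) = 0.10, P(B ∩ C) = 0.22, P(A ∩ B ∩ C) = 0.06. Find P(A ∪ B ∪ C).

P(A ∩ B) = P(B)·P(A|B) = 0.40 × 0.25 = 0.10
P(A ∪ B ∪ C) = 0.36 + 0.40 + 0.48 − 0.10 − 0.10 − 0.22 + 0.06 = 0.88

0.88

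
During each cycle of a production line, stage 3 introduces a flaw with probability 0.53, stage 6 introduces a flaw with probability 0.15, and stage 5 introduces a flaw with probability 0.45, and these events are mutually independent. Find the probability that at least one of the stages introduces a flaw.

0.780275

P(none) = (1 − 0.53) × (1 − 0.15) × (1 − 0.45) = 0.47 × 0.85 × 0.55 = 0.219725
P(at least one) = 1 − 0.219725 = 0.780275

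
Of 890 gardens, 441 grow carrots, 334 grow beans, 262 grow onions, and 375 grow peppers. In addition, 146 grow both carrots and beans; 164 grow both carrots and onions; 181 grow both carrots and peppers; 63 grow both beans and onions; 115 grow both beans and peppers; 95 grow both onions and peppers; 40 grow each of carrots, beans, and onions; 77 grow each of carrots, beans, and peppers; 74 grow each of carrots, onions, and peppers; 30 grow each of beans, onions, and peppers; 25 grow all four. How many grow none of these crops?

46

By inclusion–exclusion:
|union| = 441 + 334 + 262 + 375 − 146 − 164 − 181 − 63 − 115 − 95 + 40 + 77 + 74 + 30 − 25 = 844
None: 890 − 844 = 46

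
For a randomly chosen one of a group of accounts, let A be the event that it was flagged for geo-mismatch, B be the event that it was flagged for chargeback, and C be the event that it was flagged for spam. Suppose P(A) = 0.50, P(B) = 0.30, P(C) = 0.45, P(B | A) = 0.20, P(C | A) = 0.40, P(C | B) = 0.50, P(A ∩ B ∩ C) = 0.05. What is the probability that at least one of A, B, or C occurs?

0.85

P(A ∩ B) = P(A)·P(B|A) = 0.50 × 0.20 = 0.10
P(A ∩ C) = P(A)·P(C|A) = 0.50 × 0.40 = 0.20
P(B ∩ C) = P(B)·P(C|B) = 0.30 × 0.50 = 0.15
P(A ∪ B ∪ C) = 0.50 + 0.30 + 0.45 − 0.10 − 0.20 − 0.15 + 0.05 = 0.85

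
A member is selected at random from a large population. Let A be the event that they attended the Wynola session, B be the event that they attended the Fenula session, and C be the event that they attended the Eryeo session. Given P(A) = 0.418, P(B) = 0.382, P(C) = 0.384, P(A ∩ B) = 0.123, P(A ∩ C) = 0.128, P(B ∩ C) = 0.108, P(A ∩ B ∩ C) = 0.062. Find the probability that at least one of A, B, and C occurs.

By inclusion-exclusion,
P(A ∪ B ∪ C) = 0.418 + 0.382 + 0.384 − 0.123 − 0.128 − 0.108 + 0.062 = 0.887

0.887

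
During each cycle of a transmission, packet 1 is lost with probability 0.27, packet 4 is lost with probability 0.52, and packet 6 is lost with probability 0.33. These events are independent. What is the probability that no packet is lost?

P(none) = (1 − 0.27) × (1 − 0.52) × (1 − 0.33) = 0.73 × 0.48 × 0.67 = 0.234768

0.234768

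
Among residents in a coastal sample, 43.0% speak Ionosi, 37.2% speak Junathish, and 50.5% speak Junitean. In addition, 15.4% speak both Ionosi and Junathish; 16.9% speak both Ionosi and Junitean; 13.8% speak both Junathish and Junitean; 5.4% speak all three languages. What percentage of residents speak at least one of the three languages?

90.0%

P(at least one) = 43.0 + 37.2 + 50.5 − 15.4 − 16.9 − 13.8 + 5.4 = 90.0%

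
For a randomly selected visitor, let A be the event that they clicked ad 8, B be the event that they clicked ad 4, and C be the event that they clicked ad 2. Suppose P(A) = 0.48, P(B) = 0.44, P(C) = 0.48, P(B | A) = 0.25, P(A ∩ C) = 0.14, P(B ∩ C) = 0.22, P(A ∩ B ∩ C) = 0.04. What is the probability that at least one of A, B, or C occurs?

0.96

P(A ∩ B) = P(A)·P(B|A) = 0.48 × 0.25 = 0.12
Using inclusion–exclusion:
P(A ∪ B ∪ C) = 0.48 + 0.44 + 0.48 − 0.12 − 0.14 − 0.22 + 0.04 = 0.96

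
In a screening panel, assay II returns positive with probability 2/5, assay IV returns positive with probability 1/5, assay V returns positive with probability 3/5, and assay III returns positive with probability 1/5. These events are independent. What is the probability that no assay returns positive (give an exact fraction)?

96/625

P(none) = (1 − 2/5) × (1 − 1/5) × (1 − 3/5) × (1 − 1/5) = 3/5 × 4/5 × 2/5 × 4/5 = 96/625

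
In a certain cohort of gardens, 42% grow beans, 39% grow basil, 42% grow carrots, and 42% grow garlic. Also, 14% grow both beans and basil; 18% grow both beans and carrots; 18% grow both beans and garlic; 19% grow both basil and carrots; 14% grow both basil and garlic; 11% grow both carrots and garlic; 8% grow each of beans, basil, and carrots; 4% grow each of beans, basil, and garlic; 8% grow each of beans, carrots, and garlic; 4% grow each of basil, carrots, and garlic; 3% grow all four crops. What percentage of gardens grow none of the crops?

8%

Apply inclusion-exclusion:
P(≥1) = 42 + 39 + 42 + 42 − 14 − 18 − 18 − 19 − 14 − 11 + 8 + 4 + 8 + 4 − 3 = 92%
P(none) = 100% − 92% = 8%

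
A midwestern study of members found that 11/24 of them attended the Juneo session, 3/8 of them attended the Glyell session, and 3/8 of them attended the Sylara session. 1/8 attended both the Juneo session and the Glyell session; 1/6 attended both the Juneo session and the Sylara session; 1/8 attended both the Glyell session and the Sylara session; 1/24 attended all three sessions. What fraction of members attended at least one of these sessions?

5/6

P(at least one) = 11/24 + 3/8 + 3/8 − 1/8 − 1/6 − 1/8 + 1/24 = 5/6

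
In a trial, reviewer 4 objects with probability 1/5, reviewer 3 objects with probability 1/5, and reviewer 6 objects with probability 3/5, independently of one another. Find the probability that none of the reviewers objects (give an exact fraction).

P(none) = (1 − 1/5) × (1 − 1/5) × (1 − 3/5) = 4/5 × 4/5 × 2/5 = 32/125

32/125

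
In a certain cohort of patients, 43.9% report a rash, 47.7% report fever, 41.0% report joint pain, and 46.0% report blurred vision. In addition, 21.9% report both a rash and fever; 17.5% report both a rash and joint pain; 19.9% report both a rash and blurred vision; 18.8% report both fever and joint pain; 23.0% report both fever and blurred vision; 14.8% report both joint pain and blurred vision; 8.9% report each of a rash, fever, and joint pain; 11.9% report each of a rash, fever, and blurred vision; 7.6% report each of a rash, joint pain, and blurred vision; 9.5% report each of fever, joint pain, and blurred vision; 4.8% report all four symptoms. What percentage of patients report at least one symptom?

Using inclusion–exclusion:
P(at least one) = 43.9 + 47.7 + 41.0 + 46.0 − 21.9 − 17.5 − 19.9 − 18.8 − 23.0 − 14.8 + 8.9 + 11.9 + 7.6 + 9.5 − 4.8 = 95.8%

95.8%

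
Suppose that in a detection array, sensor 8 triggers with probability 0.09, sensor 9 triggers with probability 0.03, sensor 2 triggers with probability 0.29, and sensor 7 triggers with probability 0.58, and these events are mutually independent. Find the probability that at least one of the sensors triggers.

0.73677886

P(none) = (1 − 0.09) × (1 − 0.03) × (1 − 0.29) × (1 − 0.58) = 0.91 × 0.97 × 0.71 × 0.42 = 0.26322114
P(at least one) = 1 − 0.26322114 = 0.73677886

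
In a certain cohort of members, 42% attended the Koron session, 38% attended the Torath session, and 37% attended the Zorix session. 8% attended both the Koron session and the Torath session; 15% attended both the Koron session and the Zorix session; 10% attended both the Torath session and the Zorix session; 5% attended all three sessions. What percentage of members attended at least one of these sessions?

89%

P(at least one) = 42 + 38 + 37 − 8 − 15 − 10 + 5 = 89%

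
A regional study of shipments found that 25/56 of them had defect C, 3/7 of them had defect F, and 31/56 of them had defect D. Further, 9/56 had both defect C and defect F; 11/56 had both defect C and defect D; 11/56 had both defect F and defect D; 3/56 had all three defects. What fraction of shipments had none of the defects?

1/14

Using inclusion–exclusion:
P(union) = 25/56 + 3/7 + 31/56 − 9/56 − 11/56 − 11/56 + 3/56 = 13/14
P(none) = 1 − 13/14 = 1/14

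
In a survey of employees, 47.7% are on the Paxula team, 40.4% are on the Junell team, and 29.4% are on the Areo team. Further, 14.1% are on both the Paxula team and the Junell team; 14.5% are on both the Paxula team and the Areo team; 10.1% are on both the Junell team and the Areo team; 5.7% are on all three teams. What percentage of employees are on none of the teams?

P(≥1) = 47.7 + 40.4 + 29.4 − 14.1 − 14.5 − 10.1 + 5.7 = 84.5%
P(none) = 100% − 84.5% = 15.5%

15.5%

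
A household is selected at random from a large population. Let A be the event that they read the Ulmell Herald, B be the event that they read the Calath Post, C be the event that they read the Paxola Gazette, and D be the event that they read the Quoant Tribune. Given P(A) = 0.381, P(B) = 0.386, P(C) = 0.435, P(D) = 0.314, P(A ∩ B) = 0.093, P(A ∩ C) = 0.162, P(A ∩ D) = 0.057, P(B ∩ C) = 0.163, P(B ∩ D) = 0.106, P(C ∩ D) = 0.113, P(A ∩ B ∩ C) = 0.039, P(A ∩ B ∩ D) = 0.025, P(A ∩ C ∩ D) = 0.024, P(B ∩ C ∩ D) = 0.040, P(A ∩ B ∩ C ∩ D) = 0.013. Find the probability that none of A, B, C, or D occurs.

Using inclusion–exclusion:
P(A ∪ B ∪ C ∪ D) = 0.381 + 0.386 + 0.435 + 0.314 − 0.093 − 0.162 − 0.057 − 0.163 − 0.106 − 0.113 + 0.039 + 0.025 + 0.024 + 0.040 − 0.013 = 0.937
P(none) = 1 − 0.937 = 0.063

0.063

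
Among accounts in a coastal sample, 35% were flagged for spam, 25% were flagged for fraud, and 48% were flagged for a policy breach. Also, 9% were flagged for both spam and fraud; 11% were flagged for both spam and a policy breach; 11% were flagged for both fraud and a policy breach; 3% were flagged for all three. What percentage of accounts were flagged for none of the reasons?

20%

P(union) = 35 + 25 + 48 − 9 − 11 − 11 + 3 = 80%
P(none) = 100% − 80% = 20%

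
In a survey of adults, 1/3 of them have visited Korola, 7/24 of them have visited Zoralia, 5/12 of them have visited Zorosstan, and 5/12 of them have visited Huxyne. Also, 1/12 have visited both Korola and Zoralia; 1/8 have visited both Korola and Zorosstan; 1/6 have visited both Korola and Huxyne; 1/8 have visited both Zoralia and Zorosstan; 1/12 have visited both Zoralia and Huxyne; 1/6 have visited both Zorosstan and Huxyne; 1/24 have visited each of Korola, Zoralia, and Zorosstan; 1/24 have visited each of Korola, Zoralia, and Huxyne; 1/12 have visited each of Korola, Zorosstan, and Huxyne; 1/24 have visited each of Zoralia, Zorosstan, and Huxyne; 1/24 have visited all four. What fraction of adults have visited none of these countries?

By inclusion–exclusion:
P(at least one) = 1/3 + 7/24 + 5/12 + 5/12 − 1/12 − 1/8 − 1/6 − 1/8 − 1/12 − 1/6 + 1/24 + 1/24 + 1/12 + 1/24 − 1/24 = 7/8
P(none) = 1 − 7/8 = 1/8

1/8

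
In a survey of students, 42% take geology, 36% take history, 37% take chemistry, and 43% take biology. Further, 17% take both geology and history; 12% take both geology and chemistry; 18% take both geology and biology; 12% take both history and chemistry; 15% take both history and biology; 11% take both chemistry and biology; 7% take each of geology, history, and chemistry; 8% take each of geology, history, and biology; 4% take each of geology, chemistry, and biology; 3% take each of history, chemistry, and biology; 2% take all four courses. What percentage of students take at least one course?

Using inclusion–exclusion:
P(at least one) = 42 + 36 + 37 + 43 − 17 − 12 − 18 − 12 − 15 − 11 + 7 + 8 + 4 + 3 − 2 = 93%

93%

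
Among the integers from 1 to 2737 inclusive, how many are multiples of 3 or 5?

By inclusion-exclusion,
912 + 547 − 182 = 1277

1277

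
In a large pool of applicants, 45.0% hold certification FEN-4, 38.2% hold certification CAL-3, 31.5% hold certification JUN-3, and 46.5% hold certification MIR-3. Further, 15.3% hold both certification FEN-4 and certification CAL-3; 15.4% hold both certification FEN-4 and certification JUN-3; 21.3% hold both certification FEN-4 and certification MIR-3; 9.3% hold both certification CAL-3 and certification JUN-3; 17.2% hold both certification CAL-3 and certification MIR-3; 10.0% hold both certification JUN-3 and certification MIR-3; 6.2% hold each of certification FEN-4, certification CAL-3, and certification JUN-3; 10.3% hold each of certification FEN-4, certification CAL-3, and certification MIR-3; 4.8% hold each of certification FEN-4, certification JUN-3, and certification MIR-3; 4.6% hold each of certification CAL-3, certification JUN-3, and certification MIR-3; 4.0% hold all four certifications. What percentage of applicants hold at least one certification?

P(at least one) = 45.0 + 38.2 + 31.5 + 46.5 − 15.3 − 15.4 − 21.3 − 9.3 − 17.2 − 10.0 + 6.2 + 10.3 + 4.8 + 4.6 − 4.0 = 94.6%

94.6%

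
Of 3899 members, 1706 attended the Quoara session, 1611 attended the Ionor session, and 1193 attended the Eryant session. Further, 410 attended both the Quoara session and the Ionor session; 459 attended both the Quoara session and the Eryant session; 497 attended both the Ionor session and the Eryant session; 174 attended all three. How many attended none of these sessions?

581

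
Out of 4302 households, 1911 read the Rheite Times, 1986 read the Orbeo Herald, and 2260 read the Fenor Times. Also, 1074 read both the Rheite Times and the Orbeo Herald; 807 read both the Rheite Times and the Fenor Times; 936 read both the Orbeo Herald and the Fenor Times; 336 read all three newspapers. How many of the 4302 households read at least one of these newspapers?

3676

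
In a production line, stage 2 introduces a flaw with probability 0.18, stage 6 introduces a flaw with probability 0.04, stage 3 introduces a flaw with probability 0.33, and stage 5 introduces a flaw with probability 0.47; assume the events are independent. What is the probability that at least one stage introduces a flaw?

0.72046528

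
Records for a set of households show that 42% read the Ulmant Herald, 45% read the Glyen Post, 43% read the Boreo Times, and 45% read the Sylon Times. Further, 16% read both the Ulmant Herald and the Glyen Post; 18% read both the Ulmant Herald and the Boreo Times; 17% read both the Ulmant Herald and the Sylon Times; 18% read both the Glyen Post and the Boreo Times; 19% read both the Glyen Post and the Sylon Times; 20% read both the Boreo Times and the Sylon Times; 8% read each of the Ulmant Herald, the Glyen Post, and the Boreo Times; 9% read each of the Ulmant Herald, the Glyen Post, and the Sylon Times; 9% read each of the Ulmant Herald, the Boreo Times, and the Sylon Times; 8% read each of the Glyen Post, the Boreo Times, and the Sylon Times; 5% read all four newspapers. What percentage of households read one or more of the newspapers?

96%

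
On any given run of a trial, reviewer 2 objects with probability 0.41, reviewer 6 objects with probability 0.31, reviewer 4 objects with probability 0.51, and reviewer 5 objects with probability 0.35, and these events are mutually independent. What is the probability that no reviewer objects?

Independence gives P(none) = ∏(1 − pᵢ).
P(none) = (1 − 0.41) × (1 − 0.31) × (1 − 0.51) × (1 − 0.35) = 0.59 × 0.69 × 0.49 × 0.65 = 0.12966135

0.12966135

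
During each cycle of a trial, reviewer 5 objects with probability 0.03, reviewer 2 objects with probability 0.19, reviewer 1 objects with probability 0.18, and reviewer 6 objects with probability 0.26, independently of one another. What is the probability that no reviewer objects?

P(none) = (1 − 0.03) × (1 − 0.19) × (1 − 0.18) × (1 − 0.26) = 0.97 × 0.81 × 0.82 × 0.74 = 0.47676276

0.47676276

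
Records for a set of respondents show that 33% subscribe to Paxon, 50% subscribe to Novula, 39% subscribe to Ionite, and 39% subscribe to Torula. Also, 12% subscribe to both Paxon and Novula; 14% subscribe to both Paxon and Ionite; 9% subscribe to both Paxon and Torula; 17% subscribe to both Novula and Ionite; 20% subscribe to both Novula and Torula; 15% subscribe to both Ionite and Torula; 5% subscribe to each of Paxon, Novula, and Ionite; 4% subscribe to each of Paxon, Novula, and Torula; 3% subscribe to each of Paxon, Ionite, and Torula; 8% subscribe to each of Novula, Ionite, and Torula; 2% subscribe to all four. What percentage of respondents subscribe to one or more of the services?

92%

P(union) = 33 + 50 + 39 + 39 − 12 − 14 − 9 − 17 − 20 − 15 + 5 + 4 + 3 + 8 − 2 = 92%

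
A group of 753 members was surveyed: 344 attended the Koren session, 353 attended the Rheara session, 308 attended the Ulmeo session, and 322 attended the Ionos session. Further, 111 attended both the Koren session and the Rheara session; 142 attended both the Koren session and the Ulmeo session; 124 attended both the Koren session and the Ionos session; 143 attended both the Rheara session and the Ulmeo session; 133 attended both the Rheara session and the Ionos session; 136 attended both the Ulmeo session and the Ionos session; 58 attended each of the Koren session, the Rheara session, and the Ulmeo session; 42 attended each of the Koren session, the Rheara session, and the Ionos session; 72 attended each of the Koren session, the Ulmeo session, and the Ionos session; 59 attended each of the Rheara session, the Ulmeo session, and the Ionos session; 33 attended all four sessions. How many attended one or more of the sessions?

|union| = 344 + 353 + 308 + 322 − 111 − 142 − 124 − 143 − 133 − 136 + 58 + 42 + 72 + 59 − 33 = 736

736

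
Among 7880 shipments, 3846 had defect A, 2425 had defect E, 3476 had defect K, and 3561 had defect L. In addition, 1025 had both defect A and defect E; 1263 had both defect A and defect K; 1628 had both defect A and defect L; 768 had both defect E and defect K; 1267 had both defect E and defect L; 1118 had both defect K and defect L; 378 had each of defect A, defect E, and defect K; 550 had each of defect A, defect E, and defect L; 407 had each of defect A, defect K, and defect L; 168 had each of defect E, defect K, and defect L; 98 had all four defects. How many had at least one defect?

7644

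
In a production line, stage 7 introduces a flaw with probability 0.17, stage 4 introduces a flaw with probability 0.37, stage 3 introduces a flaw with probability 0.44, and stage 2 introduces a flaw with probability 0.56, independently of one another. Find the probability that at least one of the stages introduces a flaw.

0.87115744

Since the events are independent, P(none) is the product of the individual non-occurrence probabilities.
P(none) = (1 − 0.17) × (1 − 0.37) × (1 − 0.44) × (1 − 0.56) = 0.83 × 0.63 × 0.56 × 0.44 = 0.12884256
P(at least one) = 1 − 0.12884256 = 0.87115744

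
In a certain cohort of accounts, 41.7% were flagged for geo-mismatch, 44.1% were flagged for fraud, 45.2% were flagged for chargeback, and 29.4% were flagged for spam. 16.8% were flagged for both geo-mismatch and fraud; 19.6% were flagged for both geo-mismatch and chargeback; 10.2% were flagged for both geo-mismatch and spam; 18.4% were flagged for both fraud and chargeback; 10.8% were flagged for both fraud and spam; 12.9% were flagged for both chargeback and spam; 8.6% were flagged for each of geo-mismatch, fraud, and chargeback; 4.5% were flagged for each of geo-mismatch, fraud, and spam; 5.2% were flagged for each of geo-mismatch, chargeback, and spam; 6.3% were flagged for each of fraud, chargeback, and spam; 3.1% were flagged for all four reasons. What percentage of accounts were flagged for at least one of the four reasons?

93.2%

Using inclusion–exclusion:
P(at least one) = 41.7 + 44.1 + 45.2 + 29.4 − 16.8 − 19.6 − 10.2 − 18.4 − 10.8 − 12.9 + 8.6 + 4.5 + 5.2 + 6.3 − 3.1 = 93.2%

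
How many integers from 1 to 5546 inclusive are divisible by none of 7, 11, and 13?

floor(5546/7) + floor(5546/11) + floor(5546/13) − floor(5546/77) − floor(5546/91) − floor(5546/143) + floor(5546/1001) = 792 + 504 + 426 − 72 − 60 − 38 + 5 = 1557
5546 − 1557 = 3989

3989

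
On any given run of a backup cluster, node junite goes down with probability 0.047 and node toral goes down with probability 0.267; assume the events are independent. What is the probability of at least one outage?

0.301451

Since the events are independent, P(none) is the product of the individual non-occurrence probabilities.
P(none) = (1 − 0.047) × (1 − 0.267) = 0.953 × 0.733 = 0.698549
P(at least one) = 1 − 0.698549 = 0.301451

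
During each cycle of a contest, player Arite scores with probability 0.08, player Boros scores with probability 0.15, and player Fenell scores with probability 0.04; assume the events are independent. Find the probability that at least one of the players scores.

P(none) = (1 − 0.08) × (1 − 0.15) × (1 − 0.04) = 0.92 × 0.85 × 0.96 = 0.75072
P(at least one) = 1 − 0.75072 = 0.24928

0.24928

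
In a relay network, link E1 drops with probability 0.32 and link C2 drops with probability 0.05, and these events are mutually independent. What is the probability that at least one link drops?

0.354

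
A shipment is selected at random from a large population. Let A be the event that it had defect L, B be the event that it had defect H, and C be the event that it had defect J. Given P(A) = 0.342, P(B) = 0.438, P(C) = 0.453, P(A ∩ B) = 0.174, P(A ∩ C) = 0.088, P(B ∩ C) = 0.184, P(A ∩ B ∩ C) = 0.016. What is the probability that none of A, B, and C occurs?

0.197

P(A ∪ B ∪ C) = 0.342 + 0.438 + 0.453 − 0.174 − 0.088 − 0.184 + 0.016 = 0.803
P(none) = 1 − 0.803 = 0.197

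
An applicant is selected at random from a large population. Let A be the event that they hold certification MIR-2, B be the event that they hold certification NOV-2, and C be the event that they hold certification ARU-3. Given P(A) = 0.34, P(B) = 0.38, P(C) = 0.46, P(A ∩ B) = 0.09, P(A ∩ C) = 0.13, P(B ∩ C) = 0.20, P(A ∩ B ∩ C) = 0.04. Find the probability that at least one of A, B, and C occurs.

0.80

P(A ∪ B ∪ C) = 0.34 + 0.38 + 0.46 − 0.09 − 0.13 − 0.20 + 0.04 = 0.80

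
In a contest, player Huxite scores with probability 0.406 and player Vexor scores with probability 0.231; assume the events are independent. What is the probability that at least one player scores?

Since the events are independent, P(none) is the product of the individual non-occurrence probabilities.
P(none) = (1 − 0.406) × (1 − 0.231) = 0.594 × 0.769 = 0.456786
P(at least one) = 1 − 0.456786 = 0.543214

0.543214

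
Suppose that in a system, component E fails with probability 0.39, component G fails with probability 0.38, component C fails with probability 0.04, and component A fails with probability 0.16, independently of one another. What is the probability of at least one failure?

0.69501952

P(none) = (1 − 0.39) × (1 − 0.38) × (1 − 0.04) × (1 − 0.16) = 0.61 × 0.62 × 0.96 × 0.84 = 0.30498048
P(at least one) = 1 − 0.30498048 = 0.69501952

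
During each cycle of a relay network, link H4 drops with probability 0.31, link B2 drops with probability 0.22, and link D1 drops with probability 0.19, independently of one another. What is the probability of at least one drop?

0.564058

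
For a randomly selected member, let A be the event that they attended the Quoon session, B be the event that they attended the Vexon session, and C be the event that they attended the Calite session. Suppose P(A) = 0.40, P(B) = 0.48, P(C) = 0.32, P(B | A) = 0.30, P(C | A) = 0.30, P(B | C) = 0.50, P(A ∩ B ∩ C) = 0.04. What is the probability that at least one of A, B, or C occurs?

0.84

P(A ∩ B) = P(A)·P(B|A) = 0.40 × 0.30 = 0.12
P(A ∩ C) = P(A)·P(C|A) = 0.40 × 0.30 = 0.12
P(B ∩ C) = P(C)·P(B|C) = 0.32 × 0.50 = 0.16
P(A ∪ B ∪ C) = 0.40 + 0.48 + 0.32 − 0.12 − 0.12 − 0.16 + 0.04 = 0.84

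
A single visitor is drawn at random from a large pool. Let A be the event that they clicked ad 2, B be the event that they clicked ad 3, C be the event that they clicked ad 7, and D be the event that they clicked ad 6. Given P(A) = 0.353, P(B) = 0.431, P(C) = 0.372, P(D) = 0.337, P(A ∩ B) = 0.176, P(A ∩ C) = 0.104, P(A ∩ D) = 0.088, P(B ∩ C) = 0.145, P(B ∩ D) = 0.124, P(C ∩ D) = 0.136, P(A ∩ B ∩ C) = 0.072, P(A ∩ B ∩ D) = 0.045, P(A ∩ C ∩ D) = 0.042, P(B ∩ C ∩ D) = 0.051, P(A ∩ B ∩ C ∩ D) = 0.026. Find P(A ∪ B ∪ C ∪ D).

0.904

P(A ∪ B ∪ C ∪ D) = 0.353 + 0.431 + 0.372 + 0.337 − 0.176 − 0.104 − 0.088 − 0.145 − 0.124 − 0.136 + 0.072 + 0.045 + 0.042 + 0.051 − 0.026 = 0.904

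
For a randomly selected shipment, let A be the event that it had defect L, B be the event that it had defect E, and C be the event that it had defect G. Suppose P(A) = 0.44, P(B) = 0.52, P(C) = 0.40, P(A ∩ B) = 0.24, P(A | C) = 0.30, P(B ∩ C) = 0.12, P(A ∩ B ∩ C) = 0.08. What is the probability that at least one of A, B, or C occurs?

P(A ∩ C) = P(C)·P(A|C) = 0.40 × 0.30 = 0.12
P(A ∪ B ∪ C) = 0.44 + 0.52 + 0.40 − 0.24 − 0.12 − 0.12 + 0.08 = 0.96

0.96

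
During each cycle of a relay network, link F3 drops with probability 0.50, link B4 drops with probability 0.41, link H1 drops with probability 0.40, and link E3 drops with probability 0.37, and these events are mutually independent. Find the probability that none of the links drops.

P(none) = (1 − 0.50) × (1 − 0.41) × (1 − 0.40) × (1 − 0.37) = 0.50 × 0.59 × 0.60 × 0.63 = 0.11151

0.11151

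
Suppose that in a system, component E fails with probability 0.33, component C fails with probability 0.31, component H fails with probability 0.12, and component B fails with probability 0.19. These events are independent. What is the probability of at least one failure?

0.67047256

Since the events are independent, P(none) is the product of the individual non-occurrence probabilities.
P(none) = (1 − 0.33) × (1 − 0.31) × (1 − 0.12) × (1 − 0.19) = 0.67 × 0.69 × 0.88 × 0.81 = 0.32952744
P(at least one) = 1 − 0.32952744 = 0.67047256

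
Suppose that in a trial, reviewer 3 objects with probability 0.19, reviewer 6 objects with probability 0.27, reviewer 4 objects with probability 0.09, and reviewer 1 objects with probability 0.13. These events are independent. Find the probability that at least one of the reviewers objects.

0.53186779

P(none) = (1 − 0.19) × (1 − 0.27) × (1 − 0.09) × (1 − 0.13) = 0.81 × 0.73 × 0.91 × 0.87 = 0.46813221
P(at least one) = 1 − 0.46813221 = 0.53186779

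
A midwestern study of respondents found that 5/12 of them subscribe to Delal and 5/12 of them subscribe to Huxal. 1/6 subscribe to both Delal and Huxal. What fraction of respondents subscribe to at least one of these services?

2/3

By inclusion–exclusion:
P(at least one) = 5/12 + 5/12 − 1/6 = 2/3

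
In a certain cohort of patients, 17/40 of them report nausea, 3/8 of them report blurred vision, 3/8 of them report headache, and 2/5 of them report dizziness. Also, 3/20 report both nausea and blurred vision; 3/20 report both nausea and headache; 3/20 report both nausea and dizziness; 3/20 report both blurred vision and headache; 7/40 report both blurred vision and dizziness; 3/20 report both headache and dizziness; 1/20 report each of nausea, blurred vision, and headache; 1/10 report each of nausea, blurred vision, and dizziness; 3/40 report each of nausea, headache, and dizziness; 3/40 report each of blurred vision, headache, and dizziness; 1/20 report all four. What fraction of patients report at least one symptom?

Using inclusion–exclusion:
P(≥1) = 17/40 + 3/8 + 3/8 + 2/5 − 3/20 − 3/20 − 3/20 − 3/20 − 7/40 − 3/20 + 1/20 + 1/10 + 3/40 + 3/40 − 1/20 = 9/10

9/10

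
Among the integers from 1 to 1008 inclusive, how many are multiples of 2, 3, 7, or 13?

floor(1008/2) + floor(1008/3) + floor(1008/7) + floor(1008/13) − floor(1008/6) − floor(1008/14) − floor(1008/26) − floor(1008/21) − floor(1008/39) − floor(1008/91) + floor(1008/42) + floor(1008/78) + floor(1008/182) + floor(1008/273) − floor(1008/546) = 504 + 336 + 144 + 77 − 168 − 72 − 38 − 48 − 25 − 11 + 24 + 12 + 5 + 3 − 1 = 742

742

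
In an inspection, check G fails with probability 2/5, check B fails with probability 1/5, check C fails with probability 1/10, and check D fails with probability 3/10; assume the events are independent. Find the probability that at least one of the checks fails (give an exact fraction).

Independence gives P(none) = ∏(1 − pᵢ).
P(none) = (1 − 2/5) × (1 − 1/5) × (1 − 1/10) × (1 − 3/10) = 3/5 × 4/5 × 9/10 × 7/10 = 189/625
P(at least one) = 1 − 189/625 = 436/625

436/625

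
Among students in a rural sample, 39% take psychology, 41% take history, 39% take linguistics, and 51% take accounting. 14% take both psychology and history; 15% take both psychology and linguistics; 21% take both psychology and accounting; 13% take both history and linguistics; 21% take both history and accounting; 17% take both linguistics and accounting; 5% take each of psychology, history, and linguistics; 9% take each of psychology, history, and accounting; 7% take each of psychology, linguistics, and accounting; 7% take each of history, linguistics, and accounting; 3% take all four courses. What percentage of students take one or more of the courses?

94%

P(≥1) = 39 + 41 + 39 + 51 − 14 − 15 − 21 − 13 − 21 − 17 + 5 + 9 + 7 + 7 − 3 = 94%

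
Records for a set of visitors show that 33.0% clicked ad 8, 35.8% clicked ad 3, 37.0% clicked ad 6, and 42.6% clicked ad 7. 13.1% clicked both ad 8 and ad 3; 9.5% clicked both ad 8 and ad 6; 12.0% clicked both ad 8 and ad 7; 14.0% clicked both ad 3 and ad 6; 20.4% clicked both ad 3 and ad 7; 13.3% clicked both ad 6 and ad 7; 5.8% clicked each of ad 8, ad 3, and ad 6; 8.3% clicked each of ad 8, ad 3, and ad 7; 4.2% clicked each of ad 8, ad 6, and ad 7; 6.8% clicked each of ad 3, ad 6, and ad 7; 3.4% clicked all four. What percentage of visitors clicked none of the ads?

Using inclusion–exclusion:
P(union) = 33.0 + 35.8 + 37.0 + 42.6 − 13.1 − 9.5 − 12.0 − 14.0 − 20.4 − 13.3 + 5.8 + 8.3 + 4.2 + 6.8 − 3.4 = 87.8%
P(none) = 100% − 87.8% = 12.2%

12.2%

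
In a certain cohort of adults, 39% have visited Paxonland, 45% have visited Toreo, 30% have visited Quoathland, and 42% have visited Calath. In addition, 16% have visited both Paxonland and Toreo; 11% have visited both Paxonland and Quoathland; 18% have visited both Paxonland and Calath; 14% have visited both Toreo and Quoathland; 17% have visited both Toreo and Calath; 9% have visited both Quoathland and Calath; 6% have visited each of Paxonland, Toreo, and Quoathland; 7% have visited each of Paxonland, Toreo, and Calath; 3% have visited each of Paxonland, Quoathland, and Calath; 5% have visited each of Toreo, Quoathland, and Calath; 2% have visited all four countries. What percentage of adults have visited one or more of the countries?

90%

By inclusion-exclusion,
P(≥1) = 39 + 45 + 30 + 42 − 16 − 11 − 18 − 14 − 17 − 9 + 6 + 7 + 3 + 5 − 2 = 90%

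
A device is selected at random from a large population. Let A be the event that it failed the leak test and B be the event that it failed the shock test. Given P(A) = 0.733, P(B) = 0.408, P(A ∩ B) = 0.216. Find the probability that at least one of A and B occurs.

0.925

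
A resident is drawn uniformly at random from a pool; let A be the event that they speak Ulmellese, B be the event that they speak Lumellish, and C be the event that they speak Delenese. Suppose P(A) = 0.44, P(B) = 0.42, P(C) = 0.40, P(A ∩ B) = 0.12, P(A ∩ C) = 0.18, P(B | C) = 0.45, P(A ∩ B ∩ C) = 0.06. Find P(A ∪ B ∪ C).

P(B ∩ C) = P(C)·P(B|C) = 0.40 × 0.45 = 0.18
P(A ∪ B ∪ C) = 0.44 + 0.42 + 0.40 − 0.12 − 0.18 − 0.18 + 0.06 = 0.84

0.84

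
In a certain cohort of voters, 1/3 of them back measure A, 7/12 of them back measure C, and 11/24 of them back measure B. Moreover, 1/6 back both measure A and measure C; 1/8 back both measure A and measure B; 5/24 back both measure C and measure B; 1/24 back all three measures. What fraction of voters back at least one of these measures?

11/12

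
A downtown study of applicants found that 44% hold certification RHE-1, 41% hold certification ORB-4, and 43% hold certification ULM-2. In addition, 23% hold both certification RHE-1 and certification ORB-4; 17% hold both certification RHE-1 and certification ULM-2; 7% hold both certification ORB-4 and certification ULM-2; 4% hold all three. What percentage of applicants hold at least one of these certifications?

85%

P(union) = 44 + 41 + 43 − 23 − 17 − 7 + 4 = 85%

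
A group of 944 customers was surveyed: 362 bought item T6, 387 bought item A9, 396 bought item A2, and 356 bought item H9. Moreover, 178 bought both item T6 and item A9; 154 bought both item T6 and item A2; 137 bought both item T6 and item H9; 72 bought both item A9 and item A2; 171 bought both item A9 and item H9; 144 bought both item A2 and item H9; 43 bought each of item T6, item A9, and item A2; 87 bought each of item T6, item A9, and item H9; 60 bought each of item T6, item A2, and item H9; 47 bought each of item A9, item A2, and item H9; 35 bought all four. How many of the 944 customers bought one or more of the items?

847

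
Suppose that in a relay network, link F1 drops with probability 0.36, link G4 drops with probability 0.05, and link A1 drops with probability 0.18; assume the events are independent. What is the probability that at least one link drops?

0.50144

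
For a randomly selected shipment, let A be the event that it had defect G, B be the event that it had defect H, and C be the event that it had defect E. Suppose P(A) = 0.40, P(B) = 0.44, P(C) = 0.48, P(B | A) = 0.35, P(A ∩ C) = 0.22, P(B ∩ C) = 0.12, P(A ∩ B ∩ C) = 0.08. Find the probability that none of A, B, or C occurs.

0.08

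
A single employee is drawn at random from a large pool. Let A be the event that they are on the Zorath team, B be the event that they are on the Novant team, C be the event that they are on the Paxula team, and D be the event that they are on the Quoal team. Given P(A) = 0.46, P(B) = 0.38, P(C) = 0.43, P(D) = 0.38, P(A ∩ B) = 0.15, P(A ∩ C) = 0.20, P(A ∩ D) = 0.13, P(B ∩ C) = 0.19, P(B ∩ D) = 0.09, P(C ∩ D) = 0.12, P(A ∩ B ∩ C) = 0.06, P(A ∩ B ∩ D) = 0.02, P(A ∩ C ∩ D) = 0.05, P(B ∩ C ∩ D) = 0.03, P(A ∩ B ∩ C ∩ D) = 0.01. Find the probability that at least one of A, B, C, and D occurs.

P(A ∪ B ∪ C ∪ D) = 0.46 + 0.38 + 0.43 + 0.38 − 0.15 − 0.20 − 0.13 − 0.19 − 0.09 − 0.12 + 0.06 + 0.02 + 0.05 + 0.03 − 0.01 = 0.92

0.92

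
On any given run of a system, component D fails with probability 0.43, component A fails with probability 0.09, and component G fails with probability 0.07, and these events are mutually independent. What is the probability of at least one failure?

Independence gives P(none) = ∏(1 − pᵢ).
P(none) = (1 − 0.43) × (1 − 0.09) × (1 − 0.07) = 0.57 × 0.91 × 0.93 = 0.482391
P(at least one) = 1 − 0.482391 = 0.517609

0.517609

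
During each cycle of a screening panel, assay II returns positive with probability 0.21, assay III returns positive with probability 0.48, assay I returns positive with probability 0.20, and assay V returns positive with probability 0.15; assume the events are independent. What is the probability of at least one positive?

0.720656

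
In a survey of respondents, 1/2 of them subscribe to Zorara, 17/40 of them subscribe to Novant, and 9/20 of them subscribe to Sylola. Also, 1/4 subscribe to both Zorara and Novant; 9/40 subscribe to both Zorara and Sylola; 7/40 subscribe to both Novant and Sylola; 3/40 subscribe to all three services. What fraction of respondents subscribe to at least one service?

Apply inclusion-exclusion:
P(≥1) = 1/2 + 17/40 + 9/20 − 1/4 − 9/40 − 7/40 + 3/40 = 4/5

4/5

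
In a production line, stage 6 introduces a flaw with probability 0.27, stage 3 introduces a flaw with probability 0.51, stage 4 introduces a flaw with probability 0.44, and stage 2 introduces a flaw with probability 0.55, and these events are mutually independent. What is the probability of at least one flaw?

0.9098596

P(none) = (1 − 0.27) × (1 − 0.51) × (1 − 0.44) × (1 − 0.55) = 0.73 × 0.49 × 0.56 × 0.45 = 0.0901404
P(at least one) = 1 − 0.0901404 = 0.9098596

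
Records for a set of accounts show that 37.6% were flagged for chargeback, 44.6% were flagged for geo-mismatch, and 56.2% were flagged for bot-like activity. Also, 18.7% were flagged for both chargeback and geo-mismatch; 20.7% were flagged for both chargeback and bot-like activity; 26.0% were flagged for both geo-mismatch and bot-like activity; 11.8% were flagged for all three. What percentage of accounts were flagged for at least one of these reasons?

84.8%

P(at least one) = 37.6 + 44.6 + 56.2 − 18.7 − 20.7 − 26.0 + 11.8 = 84.8%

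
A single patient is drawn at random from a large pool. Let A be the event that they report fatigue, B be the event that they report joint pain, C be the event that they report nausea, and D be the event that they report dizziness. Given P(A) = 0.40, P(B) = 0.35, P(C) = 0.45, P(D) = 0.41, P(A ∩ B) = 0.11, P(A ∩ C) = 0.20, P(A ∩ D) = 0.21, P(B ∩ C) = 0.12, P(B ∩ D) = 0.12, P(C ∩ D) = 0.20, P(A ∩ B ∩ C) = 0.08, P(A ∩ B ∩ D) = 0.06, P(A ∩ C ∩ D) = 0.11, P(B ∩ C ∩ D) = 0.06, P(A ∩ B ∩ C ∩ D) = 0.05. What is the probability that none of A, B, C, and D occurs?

P(A ∪ B ∪ C ∪ D) = 0.40 + 0.35 + 0.45 + 0.41 − 0.11 − 0.20 − 0.21 − 0.12 − 0.12 − 0.20 + 0.08 + 0.06 + 0.11 + 0.06 − 0.05 = 0.91
P(none) = 1 − 0.91 = 0.09

0.09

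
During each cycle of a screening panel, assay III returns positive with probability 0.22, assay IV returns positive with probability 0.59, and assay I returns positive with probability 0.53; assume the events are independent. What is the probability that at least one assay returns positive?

0.849694

P(none) = (1 − 0.22) × (1 − 0.59) × (1 − 0.53) = 0.78 × 0.41 × 0.47 = 0.150306
P(at least one) = 1 − 0.150306 = 0.849694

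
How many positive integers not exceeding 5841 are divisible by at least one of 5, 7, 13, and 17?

2361

1168 + 834 + 449 + 343 − 166 − 89 − 68 − 64 − 49 − 26 + 12 + 9 + 5 + 3 − 0 = 2361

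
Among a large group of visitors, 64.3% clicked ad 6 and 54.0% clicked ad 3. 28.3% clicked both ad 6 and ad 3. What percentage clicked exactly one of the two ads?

61.7%

P(exactly one) = 64.3 + 54.0 − 2·28.3 = 61.7%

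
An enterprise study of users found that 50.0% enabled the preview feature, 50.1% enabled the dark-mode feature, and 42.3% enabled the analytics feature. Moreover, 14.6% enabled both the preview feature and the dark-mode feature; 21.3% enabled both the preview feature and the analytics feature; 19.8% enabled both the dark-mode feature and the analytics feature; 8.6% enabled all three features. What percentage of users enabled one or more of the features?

Apply inclusion-exclusion:
P(≥1) = 50.0 + 50.1 + 42.3 − 14.6 − 21.3 − 19.8 + 8.6 = 95.3%

95.3%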